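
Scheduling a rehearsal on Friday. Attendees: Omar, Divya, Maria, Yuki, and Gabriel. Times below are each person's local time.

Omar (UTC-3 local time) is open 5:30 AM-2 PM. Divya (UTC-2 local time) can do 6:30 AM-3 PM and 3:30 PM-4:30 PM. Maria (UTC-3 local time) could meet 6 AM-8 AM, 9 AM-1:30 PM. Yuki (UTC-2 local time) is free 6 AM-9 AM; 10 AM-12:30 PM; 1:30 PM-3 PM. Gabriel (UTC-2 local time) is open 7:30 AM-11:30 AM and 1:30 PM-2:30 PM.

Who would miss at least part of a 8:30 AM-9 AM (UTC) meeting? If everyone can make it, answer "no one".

Gabriel, Maria

Omar in UTC: 08:30-17:00 (add 3h to convert from UTC-3).
Divya in UTC: 08:30-17:00, 17:30-18:30 (add 2h to convert from UTC-2).
Maria in UTC: 09:00-11:00, 12:00-16:30 (add 3h to convert from UTC-3).
Yuki in UTC: 08:00-11:00, 12:00-14:30, 15:30-17:00 (add 2h to convert from UTC-2).
Gabriel in UTC: 09:30-13:30, 15:30-16:30 (add 2h to convert from UTC-2).
Omar: free for 08:30-09:00. Divya: free for 08:30-09:00. Maria: not fully free for 08:30-09:00. Yuki: free for 08:30-09:00. Gabriel: not fully free for 08:30-09:00.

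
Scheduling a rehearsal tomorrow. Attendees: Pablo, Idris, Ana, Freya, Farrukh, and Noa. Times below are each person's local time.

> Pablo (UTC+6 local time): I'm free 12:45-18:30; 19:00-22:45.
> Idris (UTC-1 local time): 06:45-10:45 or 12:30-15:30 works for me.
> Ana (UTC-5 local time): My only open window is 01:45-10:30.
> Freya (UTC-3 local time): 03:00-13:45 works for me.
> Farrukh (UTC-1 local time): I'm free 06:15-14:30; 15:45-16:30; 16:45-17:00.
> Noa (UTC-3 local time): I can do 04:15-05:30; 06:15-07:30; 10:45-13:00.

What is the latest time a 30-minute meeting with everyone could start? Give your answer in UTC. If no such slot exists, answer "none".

Pablo in UTC: 06:45-12:30, 13:00-16:45 (subtract 6h to convert from UTC+6).
Idris in UTC: 07:45-11:45, 13:30-16:30 (add 1h to convert from UTC-1).
Ana in UTC: 06:45-15:30 (add 5h to convert from UTC-5).
Freya in UTC: 06:00-16:45 (add 3h to convert from UTC-3).
Farrukh in UTC: 07:15-15:30, 16:45-17:30, 17:45-18:00 (add 1h to convert from UTC-1).
Noa in UTC: 07:15-08:30, 09:15-10:30, 13:45-16:00 (add 3h to convert from UTC-3).
Pablo ∩ Idris: 07:45-11:45, 13:30-16:30.
Pablo ∩ Idris ∩ Ana: 07:45-11:45, 13:30-15:30.
Pablo ∩ Idris ∩ Ana ∩ Freya: 07:45-11:45, 13:30-15:30.
Pablo ∩ Idris ∩ Ana ∩ Freya ∩ Farrukh: 07:45-11:45, 13:30-15:30.
Pablo ∩ Idris ∩ Ana ∩ Freya ∩ Farrukh ∩ Noa: 07:45-08:30, 09:15-10:30, 13:45-15:30.
Those are the intersection windows.
The last common window of at least 30 minutes is 13:45-15:30; a 30-minute meeting can start as late as 15:00 and still end by 15:30.

15:00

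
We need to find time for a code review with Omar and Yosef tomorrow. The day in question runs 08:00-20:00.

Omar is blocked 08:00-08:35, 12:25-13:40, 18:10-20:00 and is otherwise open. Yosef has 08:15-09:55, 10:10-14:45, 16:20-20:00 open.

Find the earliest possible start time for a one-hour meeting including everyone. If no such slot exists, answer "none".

08:35

Omar free: 08:35-12:25, 13:40-18:10 (invert busy blocks within the working day).
Yosef free: 08:15-09:55, 10:10-14:45, 16:20-20:00.
Omar ∩ Yosef: 08:35-09:55, 10:10-12:25, 13:40-14:45, 16:20-18:10.
The first common window of at least 60 minutes is 08:35-09:55, so the earliest start is 08:35.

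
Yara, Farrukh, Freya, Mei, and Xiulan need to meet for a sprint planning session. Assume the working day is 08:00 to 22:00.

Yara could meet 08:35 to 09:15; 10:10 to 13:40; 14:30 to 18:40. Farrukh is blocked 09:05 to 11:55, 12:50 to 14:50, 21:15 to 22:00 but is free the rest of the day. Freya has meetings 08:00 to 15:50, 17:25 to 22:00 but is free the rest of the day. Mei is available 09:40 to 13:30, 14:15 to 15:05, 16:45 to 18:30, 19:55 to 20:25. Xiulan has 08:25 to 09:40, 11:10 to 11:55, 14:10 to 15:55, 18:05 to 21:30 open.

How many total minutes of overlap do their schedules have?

Yara free: 08:35-09:15, 10:10-13:40, 14:30-18:40.
Farrukh free: 08:00-09:05, 11:55-12:50, 14:50-21:15 (invert busy blocks within the working day).
Freya free: 15:50-17:25 (invert busy blocks within the working day).
Mei free: 09:40-13:30, 14:15-15:05, 16:45-18:30, 19:55-20:25.
Xiulan free: 08:25-09:40, 11:10-11:55, 14:10-15:55, 18:05-21:30.
Yara ∩ Farrukh: 08:35-09:05, 11:55-12:50, 14:50-18:40.
Yara ∩ Farrukh ∩ Freya: 15:50-17:25.
Yara ∩ Farrukh ∩ Freya ∩ Mei: 16:45-17:25.
Yara ∩ Farrukh ∩ Freya ∩ Mei ∩ Xiulan: ∅.
There is no time when everyone is free.
There is no common window, so the total is 0 minutes.

0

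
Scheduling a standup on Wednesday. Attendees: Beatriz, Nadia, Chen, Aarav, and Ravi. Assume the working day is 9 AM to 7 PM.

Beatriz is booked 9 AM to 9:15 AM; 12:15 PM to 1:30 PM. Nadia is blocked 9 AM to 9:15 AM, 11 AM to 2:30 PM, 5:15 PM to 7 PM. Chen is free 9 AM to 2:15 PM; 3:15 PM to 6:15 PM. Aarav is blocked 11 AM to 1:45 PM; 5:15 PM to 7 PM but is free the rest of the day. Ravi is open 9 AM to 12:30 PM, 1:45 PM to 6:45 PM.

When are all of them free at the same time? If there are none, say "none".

Beatriz free: 09:15-12:15, 13:30-19:00 (invert busy blocks within the working day).
Nadia free: 09:15-11:00, 14:30-17:15 (invert busy blocks within the working day).
Chen free: 09:00-14:15, 15:15-18:15.
Aarav free: 09:00-11:00, 13:45-17:15 (invert busy blocks within the working day).
Ravi free: 09:00-12:30, 13:45-18:45.
Beatriz ∩ Nadia: 09:15-11:00, 14:30-17:15.
Beatriz ∩ Nadia ∩ Chen: 09:15-11:00, 15:15-17:15.
Beatriz ∩ Nadia ∩ Chen ∩ Aarav: 09:15-11:00, 15:15-17:15.
Beatriz ∩ Nadia ∩ Chen ∩ Aarav ∩ Ravi: 09:15-11:00, 15:15-17:15.

09:15-11:00, 15:15-17:15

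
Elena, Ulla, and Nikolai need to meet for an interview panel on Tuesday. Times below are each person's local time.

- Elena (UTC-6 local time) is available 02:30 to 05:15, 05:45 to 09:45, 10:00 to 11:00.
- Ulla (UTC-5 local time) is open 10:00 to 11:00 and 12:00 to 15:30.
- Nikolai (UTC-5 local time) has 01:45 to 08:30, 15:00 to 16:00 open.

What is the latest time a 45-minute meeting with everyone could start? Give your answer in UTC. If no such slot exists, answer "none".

none

Elena in UTC: 08:30-11:15, 11:45-15:45, 16:00-17:00 (add 6h to convert from UTC-6).
Ulla in UTC: 15:00-16:00, 17:00-20:30 (add 5h to convert from UTC-5).
Nikolai in UTC: 06:45-13:30, 20:00-21:00 (add 5h to convert from UTC-5).
Elena ∩ Ulla: 15:00-15:45.
Elena ∩ Ulla ∩ Nikolai: ∅.
There is no time when everyone is free.
No common window is at least 45 minutes long.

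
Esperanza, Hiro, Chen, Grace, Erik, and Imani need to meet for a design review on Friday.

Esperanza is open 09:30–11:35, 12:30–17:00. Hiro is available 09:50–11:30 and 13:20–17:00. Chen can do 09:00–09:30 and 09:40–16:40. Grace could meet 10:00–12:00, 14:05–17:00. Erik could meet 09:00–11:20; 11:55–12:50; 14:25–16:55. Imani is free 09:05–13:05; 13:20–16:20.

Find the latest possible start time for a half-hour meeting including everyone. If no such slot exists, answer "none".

15:50

Esperanza ∩ Hiro: 09:50-11:30, 13:20-17:00.
Esperanza ∩ Hiro ∩ Chen: 09:50-11:30, 13:20-16:40.
Esperanza ∩ Hiro ∩ Chen ∩ Grace: 10:00-11:30, 14:05-16:40.
Esperanza ∩ Hiro ∩ Chen ∩ Grace ∩ Erik: 10:00-11:20, 14:25-16:40.
Esperanza ∩ Hiro ∩ Chen ∩ Grace ∩ Erik ∩ Imani: 10:00-11:20, 14:25-16:20.
So the common availability across everyone is 10:00-11:20, 14:25-16:20.
The last common window of at least 30 minutes is 14:25-16:20; a 30-minute meeting can start as late as 15:50 and still end by 16:20.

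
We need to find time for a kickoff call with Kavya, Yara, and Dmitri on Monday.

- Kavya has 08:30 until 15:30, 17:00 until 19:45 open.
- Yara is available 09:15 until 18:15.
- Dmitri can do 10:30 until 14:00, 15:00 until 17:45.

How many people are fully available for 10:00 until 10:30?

Kavya and Yara can make the full 10:00-10:30 slot — that's 2.

2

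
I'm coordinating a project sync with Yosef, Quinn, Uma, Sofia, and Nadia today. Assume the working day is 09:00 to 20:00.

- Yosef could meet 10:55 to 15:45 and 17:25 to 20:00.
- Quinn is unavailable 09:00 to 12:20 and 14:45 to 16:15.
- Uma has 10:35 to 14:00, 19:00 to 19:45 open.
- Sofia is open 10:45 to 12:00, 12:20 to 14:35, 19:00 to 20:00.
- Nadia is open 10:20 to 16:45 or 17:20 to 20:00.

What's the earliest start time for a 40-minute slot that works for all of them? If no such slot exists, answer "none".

Yosef free: 10:55-15:45, 17:25-20:00.
Quinn free: 12:20-14:45, 16:15-20:00 (invert busy blocks within the working day).
Uma free: 10:35-14:00, 19:00-19:45.
Sofia free: 10:45-12:00, 12:20-14:35, 19:00-20:00.
Nadia free: 10:20-16:45, 17:20-20:00.
Yosef ∩ Quinn: 12:20-14:45, 17:25-20:00.
Yosef ∩ Quinn ∩ Uma: 12:20-14:00, 19:00-19:45.
Yosef ∩ Quinn ∩ Uma ∩ Sofia: 12:20-14:00, 19:00-19:45.
Yosef ∩ Quinn ∩ Uma ∩ Sofia ∩ Nadia: 12:20-14:00, 19:00-19:45.
The first common window of at least 40 minutes is 12:20-14:00, so the earliest start is 12:20.

12:20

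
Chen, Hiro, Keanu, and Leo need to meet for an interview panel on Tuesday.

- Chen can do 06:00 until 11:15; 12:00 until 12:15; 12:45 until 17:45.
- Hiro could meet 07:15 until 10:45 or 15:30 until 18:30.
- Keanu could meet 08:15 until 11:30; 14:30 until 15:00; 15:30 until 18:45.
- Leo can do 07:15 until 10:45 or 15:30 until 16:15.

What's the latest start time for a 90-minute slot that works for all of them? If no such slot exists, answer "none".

09:15

Chen ∩ Hiro: 07:15-10:45, 15:30-17:45.
Chen ∩ Hiro ∩ Keanu: 08:15-10:45, 15:30-17:45.
Chen ∩ Hiro ∩ Keanu ∩ Leo: 08:15-10:45, 15:30-16:15.
The last common window of at least 90 minutes is 08:15-10:45; a 90-minute meeting can start as late as 09:15 and still end by 10:45.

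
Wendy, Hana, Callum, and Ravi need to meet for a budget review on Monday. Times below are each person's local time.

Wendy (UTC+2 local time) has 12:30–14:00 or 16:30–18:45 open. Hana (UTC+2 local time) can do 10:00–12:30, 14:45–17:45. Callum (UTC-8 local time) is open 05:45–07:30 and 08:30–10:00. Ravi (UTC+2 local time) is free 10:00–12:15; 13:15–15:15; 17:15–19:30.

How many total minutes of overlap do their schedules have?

15

Wendy in UTC: 10:30-12:00, 14:30-16:45 (subtract 2h to convert from UTC+2).
Hana in UTC: 08:00-10:30, 12:45-15:45 (subtract 2h to convert from UTC+2).
Callum in UTC: 13:45-15:30, 16:30-18:00 (add 8h to convert from UTC-8).
Ravi in UTC: 08:00-10:15, 11:15-13:15, 15:15-17:30 (subtract 2h to convert from UTC+2).
Wendy ∩ Hana: 14:30-15:45.
Wendy ∩ Hana ∩ Callum: 14:30-15:30.
Wendy ∩ Hana ∩ Callum ∩ Ravi: 15:15-15:30.
That's a single block of 15 minutes.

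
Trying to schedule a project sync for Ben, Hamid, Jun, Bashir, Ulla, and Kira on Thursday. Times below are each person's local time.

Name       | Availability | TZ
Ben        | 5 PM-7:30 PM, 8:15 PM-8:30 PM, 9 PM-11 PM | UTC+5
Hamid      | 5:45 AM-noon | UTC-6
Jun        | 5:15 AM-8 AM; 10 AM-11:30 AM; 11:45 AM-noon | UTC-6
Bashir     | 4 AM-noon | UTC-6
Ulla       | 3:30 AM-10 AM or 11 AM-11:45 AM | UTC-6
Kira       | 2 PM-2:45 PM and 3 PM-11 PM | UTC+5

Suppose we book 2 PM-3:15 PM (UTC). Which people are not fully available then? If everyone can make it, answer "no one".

Ben in UTC: 12:00-14:30, 15:15-15:30, 16:00-18:00 (subtract 5h to convert from UTC+5).
Hamid in UTC: 11:45-18:00 (add 6h to convert from UTC-6).
Jun in UTC: 11:15-14:00, 16:00-17:30, 17:45-18:00 (add 6h to convert from UTC-6).
Bashir in UTC: 10:00-18:00 (add 6h to convert from UTC-6).
Ulla in UTC: 09:30-16:00, 17:00-17:45 (add 6h to convert from UTC-6).
Kira in UTC: 09:00-09:45, 10:00-18:00 (subtract 5h to convert from UTC+5).
Ben: not fully free for 14:00-15:15. Hamid: free for 14:00-15:15. Jun: not fully free for 14:00-15:15. Bashir: free for 14:00-15:15. Ulla: free for 14:00-15:15. Kira: free for 14:00-15:15.

Ben, Jun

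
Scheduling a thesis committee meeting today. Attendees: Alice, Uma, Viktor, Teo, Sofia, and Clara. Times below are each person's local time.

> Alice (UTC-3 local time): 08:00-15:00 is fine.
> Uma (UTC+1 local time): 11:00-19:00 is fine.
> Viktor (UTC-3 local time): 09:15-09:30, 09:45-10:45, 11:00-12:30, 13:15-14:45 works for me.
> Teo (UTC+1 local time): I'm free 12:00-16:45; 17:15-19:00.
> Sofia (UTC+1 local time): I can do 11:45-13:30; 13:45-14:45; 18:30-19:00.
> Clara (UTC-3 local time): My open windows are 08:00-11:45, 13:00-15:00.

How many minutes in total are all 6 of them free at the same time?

90

Alice in UTC: 11:00-18:00 (add 3h to convert from UTC-3).
Uma in UTC: 10:00-18:00 (subtract 1h to convert from UTC+1).
Viktor in UTC: 12:15-12:30, 12:45-13:45, 14:00-15:30, 16:15-17:45 (add 3h to convert from UTC-3).
Teo in UTC: 11:00-15:45, 16:15-18:00 (subtract 1h to convert from UTC+1).
Sofia in UTC: 10:45-12:30, 12:45-13:45, 17:30-18:00 (subtract 1h to convert from UTC+1).
Clara in UTC: 11:00-14:45, 16:00-18:00 (add 3h to convert from UTC-3).
Alice ∩ Uma: 11:00-18:00.
Alice ∩ Uma ∩ Viktor: 12:15-12:30, 12:45-13:45, 14:00-15:30, 16:15-17:45.
Alice ∩ Uma ∩ Viktor ∩ Teo: 12:15-12:30, 12:45-13:45, 14:00-15:30, 16:15-17:45.
Alice ∩ Uma ∩ Viktor ∩ Teo ∩ Sofia: 12:15-12:30, 12:45-13:45, 17:30-17:45.
Alice ∩ Uma ∩ Viktor ∩ Teo ∩ Sofia ∩ Clara: 12:15-12:30, 12:45-13:45, 17:30-17:45.
So the common availability across everyone is 12:15-12:30, 12:45-13:45, 17:30-17:45.
Summing the common windows: 15 + 60 + 15 = 90 minutes.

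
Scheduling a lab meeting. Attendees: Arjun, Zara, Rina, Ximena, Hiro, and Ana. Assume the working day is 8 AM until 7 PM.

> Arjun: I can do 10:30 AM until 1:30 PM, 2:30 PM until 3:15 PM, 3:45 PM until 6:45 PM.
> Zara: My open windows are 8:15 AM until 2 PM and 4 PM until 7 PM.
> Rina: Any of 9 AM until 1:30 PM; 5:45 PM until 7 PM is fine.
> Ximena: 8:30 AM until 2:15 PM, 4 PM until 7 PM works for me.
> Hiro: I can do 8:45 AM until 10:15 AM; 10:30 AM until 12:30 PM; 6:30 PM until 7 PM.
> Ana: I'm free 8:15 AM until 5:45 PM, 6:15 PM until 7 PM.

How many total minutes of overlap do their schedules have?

135

Arjun ∩ Zara: 10:30-13:30, 16:00-18:45.
Arjun ∩ Zara ∩ Rina: 10:30-13:30, 17:45-18:45.
Arjun ∩ Zara ∩ Rina ∩ Ximena: 10:30-13:30, 17:45-18:45.
Arjun ∩ Zara ∩ Rina ∩ Ximena ∩ Hiro: 10:30-12:30, 18:30-18:45.
Arjun ∩ Zara ∩ Rina ∩ Ximena ∩ Hiro ∩ Ana: 10:30-12:30, 18:30-18:45.
So the common availability across everyone is 10:30-12:30, 18:30-18:45.
Summing the common windows: 120 + 15 = 135 minutes.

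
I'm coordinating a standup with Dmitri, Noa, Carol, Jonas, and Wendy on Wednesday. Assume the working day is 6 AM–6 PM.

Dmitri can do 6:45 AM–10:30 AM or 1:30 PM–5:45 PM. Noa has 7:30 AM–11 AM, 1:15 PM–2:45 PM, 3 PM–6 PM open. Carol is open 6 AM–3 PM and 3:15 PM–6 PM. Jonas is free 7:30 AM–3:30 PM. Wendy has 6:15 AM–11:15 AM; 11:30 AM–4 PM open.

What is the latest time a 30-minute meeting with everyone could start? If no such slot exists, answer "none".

14:15

Dmitri ∩ Noa: 07:30-10:30, 13:30-14:45, 15:00-17:45.
Dmitri ∩ Noa ∩ Carol: 07:30-10:30, 13:30-14:45, 15:15-17:45.
Dmitri ∩ Noa ∩ Carol ∩ Jonas: 07:30-10:30, 13:30-14:45, 15:15-15:30.
Dmitri ∩ Noa ∩ Carol ∩ Jonas ∩ Wendy: 07:30-10:30, 13:30-14:45, 15:15-15:30.
The last common window of at least 30 minutes is 13:30-14:45; a 30-minute meeting can start as late as 14:15 and still end by 14:45.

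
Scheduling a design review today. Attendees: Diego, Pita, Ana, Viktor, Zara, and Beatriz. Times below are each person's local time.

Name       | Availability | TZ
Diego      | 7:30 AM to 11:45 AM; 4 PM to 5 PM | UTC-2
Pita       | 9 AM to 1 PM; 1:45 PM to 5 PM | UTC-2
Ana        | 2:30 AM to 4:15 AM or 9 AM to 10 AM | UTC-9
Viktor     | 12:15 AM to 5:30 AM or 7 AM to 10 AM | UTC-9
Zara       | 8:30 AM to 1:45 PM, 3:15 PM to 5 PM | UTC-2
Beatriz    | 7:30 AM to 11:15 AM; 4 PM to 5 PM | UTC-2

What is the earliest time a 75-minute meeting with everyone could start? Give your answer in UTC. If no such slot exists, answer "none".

11:30

Diego in UTC: 09:30-13:45, 18:00-19:00 (add 2h to convert from UTC-2).
Pita in UTC: 11:00-15:00, 15:45-19:00 (add 2h to convert from UTC-2).
Ana in UTC: 11:30-13:15, 18:00-19:00 (add 9h to convert from UTC-9).
Viktor in UTC: 09:15-14:30, 16:00-19:00 (add 9h to convert from UTC-9).
Zara in UTC: 10:30-15:45, 17:15-19:00 (add 2h to convert from UTC-2).
Beatriz in UTC: 09:30-13:15, 18:00-19:00 (add 2h to convert from UTC-2).
Diego ∩ Pita: 11:00-13:45, 18:00-19:00.
Diego ∩ Pita ∩ Ana: 11:30-13:15, 18:00-19:00.
Diego ∩ Pita ∩ Ana ∩ Viktor: 11:30-13:15, 18:00-19:00.
Diego ∩ Pita ∩ Ana ∩ Viktor ∩ Zara: 11:30-13:15, 18:00-19:00.
Diego ∩ Pita ∩ Ana ∩ Viktor ∩ Zara ∩ Beatriz: 11:30-13:15, 18:00-19:00.
The first common window of at least 75 minutes is 11:30-13:15, so the earliest start is 11:30.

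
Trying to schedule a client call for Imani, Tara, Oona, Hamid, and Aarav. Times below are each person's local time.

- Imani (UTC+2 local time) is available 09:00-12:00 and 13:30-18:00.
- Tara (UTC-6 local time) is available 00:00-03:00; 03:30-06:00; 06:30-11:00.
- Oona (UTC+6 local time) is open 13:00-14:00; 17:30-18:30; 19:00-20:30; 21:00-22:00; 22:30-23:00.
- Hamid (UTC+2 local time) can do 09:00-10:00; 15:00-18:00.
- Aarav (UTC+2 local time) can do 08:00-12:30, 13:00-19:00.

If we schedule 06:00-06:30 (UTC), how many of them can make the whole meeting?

Imani in UTC: 07:00-10:00, 11:30-16:00 (subtract 2h to convert from UTC+2).
Tara in UTC: 06:00-09:00, 09:30-12:00, 12:30-17:00 (add 6h to convert from UTC-6).
Oona in UTC: 07:00-08:00, 11:30-12:30, 13:00-14:30, 15:00-16:00, 16:30-17:00 (subtract 6h to convert from UTC+6).
Hamid in UTC: 07:00-08:00, 13:00-16:00 (subtract 2h to convert from UTC+2).
Aarav in UTC: 06:00-10:30, 11:00-17:00 (subtract 2h to convert from UTC+2).
Tara and Aarav can make the full 06:00-06:30 slot — that's 2.

2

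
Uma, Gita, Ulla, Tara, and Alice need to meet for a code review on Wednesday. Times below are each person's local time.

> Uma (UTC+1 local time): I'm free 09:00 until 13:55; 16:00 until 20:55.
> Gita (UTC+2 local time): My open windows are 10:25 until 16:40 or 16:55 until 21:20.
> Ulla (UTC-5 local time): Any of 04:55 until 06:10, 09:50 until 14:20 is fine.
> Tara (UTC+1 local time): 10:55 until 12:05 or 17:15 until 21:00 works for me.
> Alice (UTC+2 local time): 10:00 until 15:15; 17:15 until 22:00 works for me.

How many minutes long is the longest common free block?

Uma in UTC: 08:00-12:55, 15:00-19:55 (subtract 1h to convert from UTC+1).
Gita in UTC: 08:25-14:40, 14:55-19:20 (subtract 2h to convert from UTC+2).
Ulla in UTC: 09:55-11:10, 14:50-19:20 (add 5h to convert from UTC-5).
Tara in UTC: 09:55-11:05, 16:15-20:00 (subtract 1h to convert from UTC+1).
Alice in UTC: 08:00-13:15, 15:15-20:00 (subtract 2h to convert from UTC+2).
Uma ∩ Gita: 08:25-12:55, 15:00-19:20.
Uma ∩ Gita ∩ Ulla: 09:55-11:10, 15:00-19:20.
Uma ∩ Gita ∩ Ulla ∩ Tara: 09:55-11:05, 16:15-19:20.
Uma ∩ Gita ∩ Ulla ∩ Tara ∩ Alice: 09:55-11:05, 16:15-19:20.
The longest is 16:15-19:20 at 185 minutes.

185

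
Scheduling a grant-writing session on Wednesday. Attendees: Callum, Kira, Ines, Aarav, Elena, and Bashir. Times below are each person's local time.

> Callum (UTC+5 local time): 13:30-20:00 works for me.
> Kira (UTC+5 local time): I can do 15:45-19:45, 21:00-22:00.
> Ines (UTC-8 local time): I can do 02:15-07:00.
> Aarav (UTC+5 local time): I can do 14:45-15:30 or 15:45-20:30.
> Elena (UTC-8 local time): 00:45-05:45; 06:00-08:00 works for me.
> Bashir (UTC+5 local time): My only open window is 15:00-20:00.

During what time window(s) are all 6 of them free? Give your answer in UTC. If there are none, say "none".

10:45-13:45, 14:00-14:45

Callum in UTC: 08:30-15:00 (subtract 5h to convert from UTC+5).
Kira in UTC: 10:45-14:45, 16:00-17:00 (subtract 5h to convert from UTC+5).
Ines in UTC: 10:15-15:00 (add 8h to convert from UTC-8).
Aarav in UTC: 09:45-10:30, 10:45-15:30 (subtract 5h to convert from UTC+5).
Elena in UTC: 08:45-13:45, 14:00-16:00 (add 8h to convert from UTC-8).
Bashir in UTC: 10:00-15:00 (subtract 5h to convert from UTC+5).
Callum ∩ Kira: 10:45-14:45.
Callum ∩ Kira ∩ Ines: 10:45-14:45.
Callum ∩ Kira ∩ Ines ∩ Aarav: 10:45-14:45.
Callum ∩ Kira ∩ Ines ∩ Aarav ∩ Elena: 10:45-13:45, 14:00-14:45.
Callum ∩ Kira ∩ Ines ∩ Aarav ∩ Elena ∩ Bashir: 10:45-13:45, 14:00-14:45.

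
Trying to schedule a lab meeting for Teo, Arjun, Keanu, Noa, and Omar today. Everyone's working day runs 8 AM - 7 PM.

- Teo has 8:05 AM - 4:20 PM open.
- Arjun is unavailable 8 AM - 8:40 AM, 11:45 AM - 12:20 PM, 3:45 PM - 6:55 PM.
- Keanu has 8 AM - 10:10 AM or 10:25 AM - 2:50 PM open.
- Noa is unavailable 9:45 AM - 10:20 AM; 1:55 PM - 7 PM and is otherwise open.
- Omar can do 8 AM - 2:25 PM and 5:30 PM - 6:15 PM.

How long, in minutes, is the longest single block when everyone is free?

95

Teo free: 08:05-16:20.
Arjun free: 08:40-11:45, 12:20-15:45, 18:55-19:00 (invert busy blocks within the working day).
Keanu free: 08:00-10:10, 10:25-14:50.
Noa free: 08:00-09:45, 10:20-13:55 (invert busy blocks within the working day).
Omar free: 08:00-14:25, 17:30-18:15.
Teo ∩ Arjun: 08:40-11:45, 12:20-15:45.
Teo ∩ Arjun ∩ Keanu: 08:40-10:10, 10:25-11:45, 12:20-14:50.
Teo ∩ Arjun ∩ Keanu ∩ Noa: 08:40-09:45, 10:25-11:45, 12:20-13:55.
Teo ∩ Arjun ∩ Keanu ∩ Noa ∩ Omar: 08:40-09:45, 10:25-11:45, 12:20-13:55.
So the common availability across everyone is 08:40-09:45, 10:25-11:45, 12:20-13:55.
The longest is 12:20-13:55 at 95 minutes.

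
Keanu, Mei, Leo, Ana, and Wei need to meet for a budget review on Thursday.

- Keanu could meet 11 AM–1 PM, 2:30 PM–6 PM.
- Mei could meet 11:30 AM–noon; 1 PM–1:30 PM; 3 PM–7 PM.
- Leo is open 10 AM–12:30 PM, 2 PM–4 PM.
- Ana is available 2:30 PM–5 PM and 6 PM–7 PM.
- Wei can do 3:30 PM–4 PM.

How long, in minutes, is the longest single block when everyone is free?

Keanu ∩ Mei: 11:30-12:00, 15:00-18:00.
Keanu ∩ Mei ∩ Leo: 11:30-12:00, 15:00-16:00.
Keanu ∩ Mei ∩ Leo ∩ Ana: 15:00-16:00.
Keanu ∩ Mei ∩ Leo ∩ Ana ∩ Wei: 15:30-16:00.
The longest is 15:30-16:00 at 30 minutes.

30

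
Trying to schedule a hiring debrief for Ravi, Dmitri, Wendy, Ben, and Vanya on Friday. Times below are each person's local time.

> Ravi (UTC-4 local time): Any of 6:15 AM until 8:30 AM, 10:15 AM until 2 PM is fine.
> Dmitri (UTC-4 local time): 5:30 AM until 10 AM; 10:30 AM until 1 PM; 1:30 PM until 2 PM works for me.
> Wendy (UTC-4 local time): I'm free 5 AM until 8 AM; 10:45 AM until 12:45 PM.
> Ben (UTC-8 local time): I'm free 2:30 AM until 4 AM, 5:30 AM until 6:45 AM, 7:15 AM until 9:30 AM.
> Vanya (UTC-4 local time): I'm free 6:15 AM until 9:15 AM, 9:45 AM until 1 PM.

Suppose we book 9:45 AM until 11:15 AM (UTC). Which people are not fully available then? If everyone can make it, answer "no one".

Ravi in UTC: 10:15-12:30, 14:15-18:00 (add 4h to convert from UTC-4).
Dmitri in UTC: 09:30-14:00, 14:30-17:00, 17:30-18:00 (add 4h to convert from UTC-4).
Wendy in UTC: 09:00-12:00, 14:45-16:45 (add 4h to convert from UTC-4).
Ben in UTC: 10:30-12:00, 13:30-14:45, 15:15-17:30 (add 8h to convert from UTC-8).
Vanya in UTC: 10:15-13:15, 13:45-17:00 (add 4h to convert from UTC-4).
Ravi: not fully free for 09:45-11:15. Dmitri: free for 09:45-11:15. Wendy: free for 09:45-11:15. Ben: not fully free for 09:45-11:15. Vanya: not fully free for 09:45-11:15.

Ben, Ravi, Vanya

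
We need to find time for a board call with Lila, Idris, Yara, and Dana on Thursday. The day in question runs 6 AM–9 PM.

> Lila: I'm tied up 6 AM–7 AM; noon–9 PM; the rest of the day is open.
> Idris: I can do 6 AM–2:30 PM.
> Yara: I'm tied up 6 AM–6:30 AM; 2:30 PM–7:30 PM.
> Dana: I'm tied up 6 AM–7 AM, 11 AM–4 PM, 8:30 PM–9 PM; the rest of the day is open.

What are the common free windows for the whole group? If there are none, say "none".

07:00-11:00

Lila free: 07:00-12:00 (invert busy blocks within the working day).
Idris free: 06:00-14:30.
Yara free: 06:30-14:30, 19:30-21:00 (invert busy blocks within the working day).
Dana free: 07:00-11:00, 16:00-20:30 (invert busy blocks within the working day).
Lila ∩ Idris: 07:00-12:00.
Lila ∩ Idris ∩ Yara: 07:00-12:00.
Lila ∩ Idris ∩ Yara ∩ Dana: 07:00-11:00.
So the common availability across everyone is 07:00-11:00.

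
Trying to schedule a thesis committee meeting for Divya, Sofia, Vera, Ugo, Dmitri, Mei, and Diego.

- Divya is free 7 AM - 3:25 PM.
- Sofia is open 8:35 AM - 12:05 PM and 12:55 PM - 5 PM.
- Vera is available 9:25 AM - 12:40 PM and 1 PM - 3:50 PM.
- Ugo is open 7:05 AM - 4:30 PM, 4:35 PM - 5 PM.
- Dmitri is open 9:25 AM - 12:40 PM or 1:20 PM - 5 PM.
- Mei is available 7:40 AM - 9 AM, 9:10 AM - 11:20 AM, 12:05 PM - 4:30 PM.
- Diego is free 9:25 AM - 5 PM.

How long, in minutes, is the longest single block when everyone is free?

125

Divya ∩ Sofia: 08:35-12:05, 12:55-15:25.
Divya ∩ Sofia ∩ Vera: 09:25-12:05, 13:00-15:25.
Divya ∩ Sofia ∩ Vera ∩ Ugo: 09:25-12:05, 13:00-15:25.
Divya ∩ Sofia ∩ Vera ∩ Ugo ∩ Dmitri: 09:25-12:05, 13:20-15:25.
Divya ∩ Sofia ∩ Vera ∩ Ugo ∩ Dmitri ∩ Mei: 09:25-11:20, 13:20-15:25.
Divya ∩ Sofia ∩ Vera ∩ Ugo ∩ Dmitri ∩ Mei ∩ Diego: 09:25-11:20, 13:20-15:25.
The longest is 13:20-15:25 at 125 minutes.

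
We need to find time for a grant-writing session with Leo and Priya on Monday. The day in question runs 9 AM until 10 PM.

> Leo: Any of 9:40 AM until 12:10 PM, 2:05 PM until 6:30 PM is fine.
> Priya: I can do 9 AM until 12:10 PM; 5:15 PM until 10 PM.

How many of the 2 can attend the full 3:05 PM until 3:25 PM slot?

1

Leo can make the full 15:05-15:25 slot — that's 1.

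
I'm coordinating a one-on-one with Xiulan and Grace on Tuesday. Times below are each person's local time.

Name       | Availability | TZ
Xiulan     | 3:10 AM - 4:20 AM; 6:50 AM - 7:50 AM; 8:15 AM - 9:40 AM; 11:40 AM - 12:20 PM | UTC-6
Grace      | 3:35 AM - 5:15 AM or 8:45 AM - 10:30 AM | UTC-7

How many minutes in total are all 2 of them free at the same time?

Xiulan in UTC: 09:10-10:20, 12:50-13:50, 14:15-15:40, 17:40-18:20 (add 6h to convert from UTC-6).
Grace in UTC: 10:35-12:15, 15:45-17:30 (add 7h to convert from UTC-7).
Xiulan ∩ Grace: ∅.
There is no time when everyone is free.
There is no common window, so the total is 0 minutes.

0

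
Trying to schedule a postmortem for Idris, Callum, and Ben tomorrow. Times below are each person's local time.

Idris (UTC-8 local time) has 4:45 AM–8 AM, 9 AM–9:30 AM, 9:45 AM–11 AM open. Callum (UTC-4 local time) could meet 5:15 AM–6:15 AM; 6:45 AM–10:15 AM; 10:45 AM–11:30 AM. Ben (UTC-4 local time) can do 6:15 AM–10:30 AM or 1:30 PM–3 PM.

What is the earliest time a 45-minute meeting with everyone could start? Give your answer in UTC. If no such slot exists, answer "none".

12:45

Idris in UTC: 12:45-16:00, 17:00-17:30, 17:45-19:00 (add 8h to convert from UTC-8).
Callum in UTC: 09:15-10:15, 10:45-14:15, 14:45-15:30 (add 4h to convert from UTC-4).
Ben in UTC: 10:15-14:30, 17:30-19:00 (add 4h to convert from UTC-4).
Idris ∩ Callum: 12:45-14:15, 14:45-15:30.
Idris ∩ Callum ∩ Ben: 12:45-14:15.
The first common window of at least 45 minutes is 12:45-14:15, so the earliest start is 12:45.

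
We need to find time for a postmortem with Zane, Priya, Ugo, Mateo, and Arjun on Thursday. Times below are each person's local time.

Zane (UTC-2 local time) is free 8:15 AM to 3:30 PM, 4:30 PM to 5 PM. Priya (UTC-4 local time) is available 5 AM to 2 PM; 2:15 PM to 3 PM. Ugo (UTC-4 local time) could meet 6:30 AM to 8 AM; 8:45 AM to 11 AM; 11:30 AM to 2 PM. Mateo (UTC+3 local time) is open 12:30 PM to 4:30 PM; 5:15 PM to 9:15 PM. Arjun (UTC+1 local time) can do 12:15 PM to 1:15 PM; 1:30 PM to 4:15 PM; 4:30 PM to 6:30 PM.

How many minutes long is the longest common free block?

Zane in UTC: 10:15-17:30, 18:30-19:00 (add 2h to convert from UTC-2).
Priya in UTC: 09:00-18:00, 18:15-19:00 (add 4h to convert from UTC-4).
Ugo in UTC: 10:30-12:00, 12:45-15:00, 15:30-18:00 (add 4h to convert from UTC-4).
Mateo in UTC: 09:30-13:30, 14:15-18:15 (subtract 3h to convert from UTC+3).
Arjun in UTC: 11:15-12:15, 12:30-15:15, 15:30-17:30 (subtract 1h to convert from UTC+1).
Zane ∩ Priya: 10:15-17:30, 18:30-19:00.
Zane ∩ Priya ∩ Ugo: 10:30-12:00, 12:45-15:00, 15:30-17:30.
Zane ∩ Priya ∩ Ugo ∩ Mateo: 10:30-12:00, 12:45-13:30, 14:15-15:00, 15:30-17:30.
Zane ∩ Priya ∩ Ugo ∩ Mateo ∩ Arjun: 11:15-12:00, 12:45-13:30, 14:15-15:00, 15:30-17:30.
So the common availability across everyone is 11:15-12:00, 12:45-13:30, 14:15-15:00, 15:30-17:30.
The longest is 15:30-17:30 at 120 minutes.

120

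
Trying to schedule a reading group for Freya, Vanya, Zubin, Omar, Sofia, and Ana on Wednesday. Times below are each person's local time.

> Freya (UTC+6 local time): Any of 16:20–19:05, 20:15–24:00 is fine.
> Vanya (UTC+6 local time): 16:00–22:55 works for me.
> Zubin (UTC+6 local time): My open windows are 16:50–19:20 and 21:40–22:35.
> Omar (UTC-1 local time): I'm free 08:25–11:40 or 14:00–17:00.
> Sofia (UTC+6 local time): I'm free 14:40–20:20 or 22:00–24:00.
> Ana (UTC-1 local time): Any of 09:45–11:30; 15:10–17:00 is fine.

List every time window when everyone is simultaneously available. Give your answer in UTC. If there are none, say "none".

10:50-12:30, 16:10-16:35

Freya in UTC: 10:20-13:05, 14:15-18:00 (subtract 6h to convert from UTC+6).
Vanya in UTC: 10:00-16:55 (subtract 6h to convert from UTC+6).
Zubin in UTC: 10:50-13:20, 15:40-16:35 (subtract 6h to convert from UTC+6).
Omar in UTC: 09:25-12:40, 15:00-18:00 (add 1h to convert from UTC-1).
Sofia in UTC: 08:40-14:20, 16:00-18:00 (subtract 6h to convert from UTC+6).
Ana in UTC: 10:45-12:30, 16:10-18:00 (add 1h to convert from UTC-1).
Freya ∩ Vanya: 10:20-13:05, 14:15-16:55.
Freya ∩ Vanya ∩ Zubin: 10:50-13:05, 15:40-16:35.
Freya ∩ Vanya ∩ Zubin ∩ Omar: 10:50-12:40, 15:40-16:35.
Freya ∩ Vanya ∩ Zubin ∩ Omar ∩ Sofia: 10:50-12:40, 16:00-16:35.
Freya ∩ Vanya ∩ Zubin ∩ Omar ∩ Sofia ∩ Ana: 10:50-12:30, 16:10-16:35.
Those are the intersection windows.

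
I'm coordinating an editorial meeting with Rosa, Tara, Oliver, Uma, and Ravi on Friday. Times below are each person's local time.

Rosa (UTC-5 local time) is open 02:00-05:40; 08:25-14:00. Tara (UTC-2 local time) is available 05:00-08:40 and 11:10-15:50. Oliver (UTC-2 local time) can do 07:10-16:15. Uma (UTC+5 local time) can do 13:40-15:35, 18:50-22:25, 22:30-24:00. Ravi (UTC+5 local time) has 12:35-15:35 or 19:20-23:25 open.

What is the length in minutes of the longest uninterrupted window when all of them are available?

185

Rosa in UTC: 07:00-10:40, 13:25-19:00 (add 5h to convert from UTC-5).
Tara in UTC: 07:00-10:40, 13:10-17:50 (add 2h to convert from UTC-2).
Oliver in UTC: 09:10-18:15 (add 2h to convert from UTC-2).
Uma in UTC: 08:40-10:35, 13:50-17:25, 17:30-19:00 (subtract 5h to convert from UTC+5).
Ravi in UTC: 07:35-10:35, 14:20-18:25 (subtract 5h to convert from UTC+5).
Rosa ∩ Tara: 07:00-10:40, 13:25-17:50.
Rosa ∩ Tara ∩ Oliver: 09:10-10:40, 13:25-17:50.
Rosa ∩ Tara ∩ Oliver ∩ Uma: 09:10-10:35, 13:50-17:25, 17:30-17:50.
Rosa ∩ Tara ∩ Oliver ∩ Uma ∩ Ravi: 09:10-10:35, 14:20-17:25, 17:30-17:50.
The longest is 14:20-17:25 at 185 minutes.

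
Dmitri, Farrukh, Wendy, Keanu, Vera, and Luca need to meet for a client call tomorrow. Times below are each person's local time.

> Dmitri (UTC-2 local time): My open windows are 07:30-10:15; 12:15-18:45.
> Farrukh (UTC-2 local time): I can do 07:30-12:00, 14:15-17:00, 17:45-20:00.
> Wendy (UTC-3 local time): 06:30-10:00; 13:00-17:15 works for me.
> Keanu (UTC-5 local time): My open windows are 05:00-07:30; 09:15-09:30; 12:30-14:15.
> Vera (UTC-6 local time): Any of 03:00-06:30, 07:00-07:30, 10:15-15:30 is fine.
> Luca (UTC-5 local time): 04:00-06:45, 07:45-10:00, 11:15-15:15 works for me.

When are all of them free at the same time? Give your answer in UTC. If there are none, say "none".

Dmitri in UTC: 09:30-12:15, 14:15-20:45 (add 2h to convert from UTC-2).
Farrukh in UTC: 09:30-14:00, 16:15-19:00, 19:45-22:00 (add 2h to convert from UTC-2).
Wendy in UTC: 09:30-13:00, 16:00-20:15 (add 3h to convert from UTC-3).
Keanu in UTC: 10:00-12:30, 14:15-14:30, 17:30-19:15 (add 5h to convert from UTC-5).
Vera in UTC: 09:00-12:30, 13:00-13:30, 16:15-21:30 (add 6h to convert from UTC-6).
Luca in UTC: 09:00-11:45, 12:45-15:00, 16:15-20:15 (add 5h to convert from UTC-5).
Dmitri ∩ Farrukh: 09:30-12:15, 16:15-19:00, 19:45-20:45.
Dmitri ∩ Farrukh ∩ Wendy: 09:30-12:15, 16:15-19:00, 19:45-20:15.
Dmitri ∩ Farrukh ∩ Wendy ∩ Keanu: 10:00-12:15, 17:30-19:00.
Dmitri ∩ Farrukh ∩ Wendy ∩ Keanu ∩ Vera: 10:00-12:15, 17:30-19:00.
Dmitri ∩ Farrukh ∩ Wendy ∩ Keanu ∩ Vera ∩ Luca: 10:00-11:45, 17:30-19:00.
So the common availability across everyone is 10:00-11:45, 17:30-19:00.

10:00-11:45, 17:30-19:00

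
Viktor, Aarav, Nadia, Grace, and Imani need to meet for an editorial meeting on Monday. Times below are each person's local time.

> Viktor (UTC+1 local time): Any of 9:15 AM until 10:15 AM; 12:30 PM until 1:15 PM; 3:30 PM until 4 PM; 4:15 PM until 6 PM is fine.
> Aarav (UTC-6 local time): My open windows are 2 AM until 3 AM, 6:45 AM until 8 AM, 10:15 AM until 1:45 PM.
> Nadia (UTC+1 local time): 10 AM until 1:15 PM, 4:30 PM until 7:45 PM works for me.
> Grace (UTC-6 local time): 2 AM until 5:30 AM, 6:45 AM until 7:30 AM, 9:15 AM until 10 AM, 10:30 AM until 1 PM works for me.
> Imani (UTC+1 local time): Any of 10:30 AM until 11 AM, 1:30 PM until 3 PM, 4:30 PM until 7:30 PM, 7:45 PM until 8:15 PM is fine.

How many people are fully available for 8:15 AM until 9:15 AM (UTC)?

Viktor in UTC: 08:15-09:15, 11:30-12:15, 14:30-15:00, 15:15-17:00 (subtract 1h to convert from UTC+1).
Aarav in UTC: 08:00-09:00, 12:45-14:00, 16:15-19:45 (add 6h to convert from UTC-6).
Nadia in UTC: 09:00-12:15, 15:30-18:45 (subtract 1h to convert from UTC+1).
Grace in UTC: 08:00-11:30, 12:45-13:30, 15:15-16:00, 16:30-19:00 (add 6h to convert from UTC-6).
Imani in UTC: 09:30-10:00, 12:30-14:00, 15:30-18:30, 18:45-19:15 (subtract 1h to convert from UTC+1).
Viktor and Grace can make the full 08:15-09:15 slot — that's 2.

2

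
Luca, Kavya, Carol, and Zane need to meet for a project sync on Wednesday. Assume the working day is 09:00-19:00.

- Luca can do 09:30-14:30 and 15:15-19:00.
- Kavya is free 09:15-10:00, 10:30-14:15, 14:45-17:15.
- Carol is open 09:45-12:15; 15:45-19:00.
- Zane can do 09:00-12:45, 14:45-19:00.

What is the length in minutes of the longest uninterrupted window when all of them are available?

Luca ∩ Kavya: 09:30-10:00, 10:30-14:15, 15:15-17:15.
Luca ∩ Kavya ∩ Carol: 09:45-10:00, 10:30-12:15, 15:45-17:15.
Luca ∩ Kavya ∩ Carol ∩ Zane: 09:45-10:00, 10:30-12:15, 15:45-17:15.
The longest is 10:30-12:15 at 105 minutes.

105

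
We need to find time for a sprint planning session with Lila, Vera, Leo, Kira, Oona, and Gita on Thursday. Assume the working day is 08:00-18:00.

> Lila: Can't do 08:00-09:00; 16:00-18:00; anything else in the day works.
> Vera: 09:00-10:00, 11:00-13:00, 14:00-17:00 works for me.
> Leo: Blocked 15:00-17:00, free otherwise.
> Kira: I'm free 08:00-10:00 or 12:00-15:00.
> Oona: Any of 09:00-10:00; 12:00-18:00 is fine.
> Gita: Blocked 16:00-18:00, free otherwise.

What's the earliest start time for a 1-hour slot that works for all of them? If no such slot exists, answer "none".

Lila free: 09:00-16:00 (invert busy blocks within the working day).
Vera free: 09:00-10:00, 11:00-13:00, 14:00-17:00.
Leo free: 08:00-15:00, 17:00-18:00 (invert busy blocks within the working day).
Kira free: 08:00-10:00, 12:00-15:00.
Oona free: 09:00-10:00, 12:00-18:00.
Gita free: 08:00-16:00 (invert busy blocks within the working day).
Lila ∩ Vera: 09:00-10:00, 11:00-13:00, 14:00-16:00.
Lila ∩ Vera ∩ Leo: 09:00-10:00, 11:00-13:00, 14:00-15:00.
Lila ∩ Vera ∩ Leo ∩ Kira: 09:00-10:00, 12:00-13:00, 14:00-15:00.
Lila ∩ Vera ∩ Leo ∩ Kira ∩ Oona: 09:00-10:00, 12:00-13:00, 14:00-15:00.
Lila ∩ Vera ∩ Leo ∩ Kira ∩ Oona ∩ Gita: 09:00-10:00, 12:00-13:00, 14:00-15:00.
Those are the intersection windows.
The first common window of at least 60 minutes is 09:00-10:00, so the earliest start is 09:00.

09:00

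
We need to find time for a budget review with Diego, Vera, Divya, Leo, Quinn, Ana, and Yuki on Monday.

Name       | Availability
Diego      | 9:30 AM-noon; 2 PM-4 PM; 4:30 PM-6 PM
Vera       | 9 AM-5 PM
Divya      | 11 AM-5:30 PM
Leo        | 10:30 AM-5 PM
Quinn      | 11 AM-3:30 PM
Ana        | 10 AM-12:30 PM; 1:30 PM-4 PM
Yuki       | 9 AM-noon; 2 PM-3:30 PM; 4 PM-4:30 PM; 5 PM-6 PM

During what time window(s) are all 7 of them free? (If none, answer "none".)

11:00-12:00, 14:00-15:30

Diego ∩ Vera: 09:30-12:00, 14:00-16:00, 16:30-17:00.
Diego ∩ Vera ∩ Divya: 11:00-12:00, 14:00-16:00, 16:30-17:00.
Diego ∩ Vera ∩ Divya ∩ Leo: 11:00-12:00, 14:00-16:00, 16:30-17:00.
Diego ∩ Vera ∩ Divya ∩ Leo ∩ Quinn: 11:00-12:00, 14:00-15:30.
Diego ∩ Vera ∩ Divya ∩ Leo ∩ Quinn ∩ Ana: 11:00-12:00, 14:00-15:30.
Diego ∩ Vera ∩ Divya ∩ Leo ∩ Quinn ∩ Ana ∩ Yuki: 11:00-12:00, 14:00-15:30.
So the common availability across everyone is 11:00-12:00, 14:00-15:30.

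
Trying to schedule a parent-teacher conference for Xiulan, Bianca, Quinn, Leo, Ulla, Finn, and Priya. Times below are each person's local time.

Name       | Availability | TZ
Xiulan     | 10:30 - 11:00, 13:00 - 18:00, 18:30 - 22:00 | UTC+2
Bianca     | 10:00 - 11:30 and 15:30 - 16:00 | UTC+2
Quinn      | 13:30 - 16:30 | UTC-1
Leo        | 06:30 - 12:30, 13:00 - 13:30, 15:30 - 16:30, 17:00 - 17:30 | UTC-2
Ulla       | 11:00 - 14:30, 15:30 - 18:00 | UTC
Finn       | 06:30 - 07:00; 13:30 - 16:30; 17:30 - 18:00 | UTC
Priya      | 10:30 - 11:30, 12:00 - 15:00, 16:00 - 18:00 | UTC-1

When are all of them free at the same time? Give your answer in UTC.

none

Xiulan in UTC: 08:30-09:00, 11:00-16:00, 16:30-20:00 (subtract 2h to convert from UTC+2).
Bianca in UTC: 08:00-09:30, 13:30-14:00 (subtract 2h to convert from UTC+2).
Quinn in UTC: 14:30-17:30 (add 1h to convert from UTC-1).
Leo in UTC: 08:30-14:30, 15:00-15:30, 17:30-18:30, 19:00-19:30 (add 2h to convert from UTC-2).
Ulla in UTC: 11:00-14:30, 15:30-18:00.
Finn in UTC: 06:30-07:00, 13:30-16:30, 17:30-18:00.
Priya in UTC: 11:30-12:30, 13:00-16:00, 17:00-19:00 (add 1h to convert from UTC-1).
Xiulan ∩ Bianca: 08:30-09:00, 13:30-14:00.
Xiulan ∩ Bianca ∩ Quinn: ∅.
Xiulan ∩ Bianca ∩ Quinn ∩ Leo: ∅.
Xiulan ∩ Bianca ∩ Quinn ∩ Leo ∩ Ulla: ∅.
Xiulan ∩ Bianca ∩ Quinn ∩ Leo ∩ Ulla ∩ Finn: ∅.
Xiulan ∩ Bianca ∩ Quinn ∩ Leo ∩ Ulla ∩ Finn ∩ Priya: ∅.
There is no time when everyone is free.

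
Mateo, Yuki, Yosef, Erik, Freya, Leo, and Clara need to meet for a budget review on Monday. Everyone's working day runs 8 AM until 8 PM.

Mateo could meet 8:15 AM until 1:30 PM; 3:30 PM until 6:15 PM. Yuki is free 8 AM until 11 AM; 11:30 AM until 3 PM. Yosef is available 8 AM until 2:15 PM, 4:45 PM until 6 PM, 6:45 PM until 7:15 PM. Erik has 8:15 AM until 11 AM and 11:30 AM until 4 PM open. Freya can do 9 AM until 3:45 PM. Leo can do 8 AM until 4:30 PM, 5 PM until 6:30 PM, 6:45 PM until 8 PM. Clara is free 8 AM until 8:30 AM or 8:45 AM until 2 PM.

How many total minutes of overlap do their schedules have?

240

Mateo ∩ Yuki: 08:15-11:00, 11:30-13:30.
Mateo ∩ Yuki ∩ Yosef: 08:15-11:00, 11:30-13:30.
Mateo ∩ Yuki ∩ Yosef ∩ Erik: 08:15-11:00, 11:30-13:30.
Mateo ∩ Yuki ∩ Yosef ∩ Erik ∩ Freya: 09:00-11:00, 11:30-13:30.
Mateo ∩ Yuki ∩ Yosef ∩ Erik ∩ Freya ∩ Leo: 09:00-11:00, 11:30-13:30.
Mateo ∩ Yuki ∩ Yosef ∩ Erik ∩ Freya ∩ Leo ∩ Clara: 09:00-11:00, 11:30-13:30.
Summing the common windows: 120 + 120 = 240 minutes.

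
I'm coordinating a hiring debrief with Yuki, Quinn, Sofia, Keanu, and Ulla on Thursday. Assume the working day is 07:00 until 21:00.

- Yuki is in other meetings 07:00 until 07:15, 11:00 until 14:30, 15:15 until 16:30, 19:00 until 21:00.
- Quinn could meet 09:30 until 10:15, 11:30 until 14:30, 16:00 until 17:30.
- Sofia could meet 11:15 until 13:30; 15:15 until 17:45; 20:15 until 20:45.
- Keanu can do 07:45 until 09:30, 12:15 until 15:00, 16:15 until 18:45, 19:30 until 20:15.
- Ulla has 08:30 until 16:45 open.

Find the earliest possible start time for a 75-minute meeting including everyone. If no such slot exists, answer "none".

Yuki free: 07:15-11:00, 14:30-15:15, 16:30-19:00 (invert busy blocks within the working day).
Quinn free: 09:30-10:15, 11:30-14:30, 16:00-17:30.
Sofia free: 11:15-13:30, 15:15-17:45, 20:15-20:45.
Keanu free: 07:45-09:30, 12:15-15:00, 16:15-18:45, 19:30-20:15.
Ulla free: 08:30-16:45.
Yuki ∩ Quinn: 09:30-10:15, 16:30-17:30.
Yuki ∩ Quinn ∩ Sofia: 16:30-17:30.
Yuki ∩ Quinn ∩ Sofia ∩ Keanu: 16:30-17:30.
Yuki ∩ Quinn ∩ Sofia ∩ Keanu ∩ Ulla: 16:30-16:45.
So the common availability across everyone is 16:30-16:45.
No common window is at least 75 minutes long.

none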